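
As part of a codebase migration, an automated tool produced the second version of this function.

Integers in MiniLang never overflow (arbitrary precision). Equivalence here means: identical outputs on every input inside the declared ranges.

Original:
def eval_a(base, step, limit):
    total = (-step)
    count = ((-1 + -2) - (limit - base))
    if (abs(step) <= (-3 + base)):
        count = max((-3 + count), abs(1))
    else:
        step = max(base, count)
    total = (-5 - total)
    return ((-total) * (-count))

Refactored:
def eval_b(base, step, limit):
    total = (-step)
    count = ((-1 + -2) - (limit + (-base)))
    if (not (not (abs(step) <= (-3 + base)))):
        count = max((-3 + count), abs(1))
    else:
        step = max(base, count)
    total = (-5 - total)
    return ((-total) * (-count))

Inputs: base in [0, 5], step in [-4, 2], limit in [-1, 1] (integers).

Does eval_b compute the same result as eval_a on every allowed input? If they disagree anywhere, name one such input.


This is a faithful refactor — boolean connective usage differs; and arithmetic usage differs, but the computed results match everywhere.
Spot check at base=1, step=-4, limit=-1 — eval_a: total becomes 4; next count becomes -1; next (abs(step) <= (-3 + base)) evaluates to false; next step becomes 1; next total becomes -9; next final value 9. eval_b: total becomes 4; next count becomes -1; next (not (not (abs(step) <= (-3 + base)))) evaluates to false; next step becomes 1; next total becomes -9; next final value 9. Both give 9.
Checked all 126 inputs in the declared domain: the outputs agree on every one.
verdict: equivalent


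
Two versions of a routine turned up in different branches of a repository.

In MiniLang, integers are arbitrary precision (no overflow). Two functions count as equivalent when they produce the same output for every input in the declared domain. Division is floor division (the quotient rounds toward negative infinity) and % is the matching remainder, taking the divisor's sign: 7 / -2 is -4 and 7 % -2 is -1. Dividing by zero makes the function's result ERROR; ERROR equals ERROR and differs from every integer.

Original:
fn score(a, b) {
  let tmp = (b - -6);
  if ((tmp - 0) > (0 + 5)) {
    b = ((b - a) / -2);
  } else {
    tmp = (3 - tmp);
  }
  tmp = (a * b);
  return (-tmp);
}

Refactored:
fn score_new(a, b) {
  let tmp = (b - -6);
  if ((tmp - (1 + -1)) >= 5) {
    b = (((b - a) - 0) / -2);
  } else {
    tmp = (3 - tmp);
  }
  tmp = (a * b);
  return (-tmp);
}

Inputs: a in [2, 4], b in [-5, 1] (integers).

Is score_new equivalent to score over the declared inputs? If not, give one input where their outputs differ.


Take a=2, b=-1.
score: tmp becomes 5; next ((tmp - 0) > (0 + 5)) evaluates to false; next tmp becomes -2; next tmp becomes -2; next final value 2
score_new: tmp becomes 5; next ((tmp - (1 + -1)) >= 5) evaluates to true; next b becomes 1; next tmp becomes 2; next final value -2
2 and -2 differ, so these are not the same function on this domain.
verdict: not equivalent; witness: a=2, b=-1


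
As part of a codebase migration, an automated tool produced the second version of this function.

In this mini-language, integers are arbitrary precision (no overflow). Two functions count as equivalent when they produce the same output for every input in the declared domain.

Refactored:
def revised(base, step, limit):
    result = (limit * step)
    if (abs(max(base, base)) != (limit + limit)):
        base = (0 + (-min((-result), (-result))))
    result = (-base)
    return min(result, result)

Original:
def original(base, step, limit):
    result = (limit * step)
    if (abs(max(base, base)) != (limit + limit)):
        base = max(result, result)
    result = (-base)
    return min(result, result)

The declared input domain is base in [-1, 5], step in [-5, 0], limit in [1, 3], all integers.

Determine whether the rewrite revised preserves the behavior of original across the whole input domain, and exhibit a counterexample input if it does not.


Side by side, the visible changes include: constant usage differs, plus arithmetic usage differs, plus min/max/abs usage differs.
Tracing base=0, step=0, limit=1: original: result becomes 0; next (abs(max(base, base)) != (limit + limit)) evaluates to true; next base becomes 0; next result becomes 0; next final value 0 | revised: result becomes 0; next (abs(max(base, base)) != (limit + limit)) evaluates to true; next base becomes 0; next result becomes 0; next final value 0 — matching result 0.
Checked all 126 inputs in the declared domain: the outputs agree on every one.
verdict: equivalent


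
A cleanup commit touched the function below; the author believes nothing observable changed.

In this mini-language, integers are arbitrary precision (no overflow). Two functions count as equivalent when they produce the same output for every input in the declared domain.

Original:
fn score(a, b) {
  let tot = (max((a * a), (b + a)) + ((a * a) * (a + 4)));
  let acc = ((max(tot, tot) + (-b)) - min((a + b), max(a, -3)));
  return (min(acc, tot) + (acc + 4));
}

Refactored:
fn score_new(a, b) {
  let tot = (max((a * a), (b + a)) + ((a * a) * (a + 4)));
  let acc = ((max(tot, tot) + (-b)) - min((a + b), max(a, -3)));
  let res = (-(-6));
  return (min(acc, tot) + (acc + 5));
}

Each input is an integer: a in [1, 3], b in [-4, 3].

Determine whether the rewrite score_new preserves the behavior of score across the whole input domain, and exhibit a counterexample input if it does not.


Take a=1, b=-4.
score: tot := 6 | acc := 13 | result 23
score_new: tot := 6 | acc := 13 | res := 6 | result 24
23 != 24, so the rewrite changes behavior.
verdict: not equivalent; witness: a=1, b=-4


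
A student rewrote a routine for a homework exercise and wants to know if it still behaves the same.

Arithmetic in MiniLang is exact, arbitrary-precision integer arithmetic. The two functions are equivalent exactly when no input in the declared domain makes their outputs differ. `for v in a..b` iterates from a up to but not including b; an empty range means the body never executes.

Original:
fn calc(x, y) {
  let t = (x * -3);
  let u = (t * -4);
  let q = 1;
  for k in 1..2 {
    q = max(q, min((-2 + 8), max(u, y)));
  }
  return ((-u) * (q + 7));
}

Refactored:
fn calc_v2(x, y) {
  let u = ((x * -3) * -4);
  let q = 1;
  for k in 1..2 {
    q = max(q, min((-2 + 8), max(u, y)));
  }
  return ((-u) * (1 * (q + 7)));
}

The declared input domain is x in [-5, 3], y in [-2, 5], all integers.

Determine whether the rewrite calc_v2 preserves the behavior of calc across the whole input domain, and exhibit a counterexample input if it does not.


Reading the diff, among the changes: local variable names differ; constant usage differs; arithmetic usage differs; statement counts differ.
Tracing x=3, y=1: calc: t := -9 | u := 36 | q := 1 | iter k=1: | q := 6 | result -468 | calc_v2: u := 36 | q := 1 | iter k=1: | q := 6 | result -468 — matching result -468.
Every one of the 72 inputs gives matching results.
verdict: equivalent


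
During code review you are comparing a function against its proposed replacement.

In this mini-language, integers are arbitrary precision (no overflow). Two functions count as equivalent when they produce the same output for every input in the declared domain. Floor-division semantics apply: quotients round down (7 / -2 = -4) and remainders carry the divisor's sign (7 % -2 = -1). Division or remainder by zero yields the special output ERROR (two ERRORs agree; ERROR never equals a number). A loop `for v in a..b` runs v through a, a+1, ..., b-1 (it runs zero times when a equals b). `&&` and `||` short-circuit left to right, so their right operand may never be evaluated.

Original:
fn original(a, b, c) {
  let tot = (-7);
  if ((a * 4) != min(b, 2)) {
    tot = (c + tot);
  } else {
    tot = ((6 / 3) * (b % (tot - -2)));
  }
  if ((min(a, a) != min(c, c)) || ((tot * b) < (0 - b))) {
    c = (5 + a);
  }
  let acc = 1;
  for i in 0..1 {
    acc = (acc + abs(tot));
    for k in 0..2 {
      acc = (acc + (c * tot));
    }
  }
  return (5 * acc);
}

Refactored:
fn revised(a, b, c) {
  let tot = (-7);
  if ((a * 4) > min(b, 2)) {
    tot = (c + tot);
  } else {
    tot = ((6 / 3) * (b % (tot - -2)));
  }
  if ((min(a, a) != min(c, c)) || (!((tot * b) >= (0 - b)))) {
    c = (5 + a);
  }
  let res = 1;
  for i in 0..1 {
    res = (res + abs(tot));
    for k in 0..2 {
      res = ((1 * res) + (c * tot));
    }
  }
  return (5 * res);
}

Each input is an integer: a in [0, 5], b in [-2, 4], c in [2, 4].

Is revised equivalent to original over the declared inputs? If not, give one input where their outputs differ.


Consider the input a=0, b=1, c=2.
original: tot becomes -7; next ((a * 4) != min(b, 2)) evaluates to true; next tot becomes -5; next ((min(a, a) != min(c, c)) || ((tot * b) < (0 - b))) evaluates to true; next c becomes 5; next acc becomes 1; next at i=0:; next acc becomes 6; next at k=0:; next acc becomes -19; next at k=1:; next acc becomes -44; next final value -220
revised: tot becomes -7; next ((a * 4) > min(b, 2)) evaluates to false; next tot becomes -8; next ((min(a, a) != min(c, c)) || (!((tot * b) >= (0 - b)))) evaluates to true; next c becomes 5; next res becomes 1; next at i=0:; next res becomes 9; next at k=0:; next res becomes -31; next at k=1:; next res becomes -71; next final value -355
-220 != -355, so the rewrite changes behavior.
verdict: not equivalent; witness: a=0, b=1, c=2


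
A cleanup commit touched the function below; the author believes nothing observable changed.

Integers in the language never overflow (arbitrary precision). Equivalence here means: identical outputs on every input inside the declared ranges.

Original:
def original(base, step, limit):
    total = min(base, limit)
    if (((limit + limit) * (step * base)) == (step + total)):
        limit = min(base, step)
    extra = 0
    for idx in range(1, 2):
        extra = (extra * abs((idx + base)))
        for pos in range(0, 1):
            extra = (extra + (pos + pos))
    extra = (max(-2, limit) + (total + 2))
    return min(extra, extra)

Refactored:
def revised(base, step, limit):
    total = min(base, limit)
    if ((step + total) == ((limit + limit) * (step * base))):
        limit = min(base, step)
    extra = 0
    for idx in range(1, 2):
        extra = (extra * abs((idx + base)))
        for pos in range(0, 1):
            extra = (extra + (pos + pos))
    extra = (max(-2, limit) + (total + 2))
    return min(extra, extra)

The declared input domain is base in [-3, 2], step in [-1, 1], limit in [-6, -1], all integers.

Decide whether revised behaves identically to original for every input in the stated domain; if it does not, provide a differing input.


The two are interchangeable: same computation, different form, and every declared input agrees.
Spot check at base=-3, step=1, limit=-2 — original: total = -3; (((limit + limit) * (step * base)) == (step + total)) -> false; extra = 0; [idx=1]; extra = 0; [pos=0]; extra = 0; extra = -3; return -3. revised: total = -3; ((step + total) == ((limit + limit) * (step * base))) -> false; extra = 0; [idx=1]; extra = 0; [pos=0]; extra = 0; extra = -3; return -3. Both give -3.
Across all 108 domain points the two functions coincide.
verdict: equivalent


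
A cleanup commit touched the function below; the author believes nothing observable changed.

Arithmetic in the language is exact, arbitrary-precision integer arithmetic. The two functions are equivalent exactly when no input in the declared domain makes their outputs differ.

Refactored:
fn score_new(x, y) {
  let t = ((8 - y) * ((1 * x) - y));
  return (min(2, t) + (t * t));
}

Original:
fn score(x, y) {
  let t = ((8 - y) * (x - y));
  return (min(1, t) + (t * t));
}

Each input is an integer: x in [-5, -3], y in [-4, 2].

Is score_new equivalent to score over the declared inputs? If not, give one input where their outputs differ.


There is a counterexample at x=-3, y=-4: 145 on one side, 146 on the other.
score: t := 12 | result 145
score_new: t := 12 | result 146
verdict: not equivalent; witness: x=-3, y=-4


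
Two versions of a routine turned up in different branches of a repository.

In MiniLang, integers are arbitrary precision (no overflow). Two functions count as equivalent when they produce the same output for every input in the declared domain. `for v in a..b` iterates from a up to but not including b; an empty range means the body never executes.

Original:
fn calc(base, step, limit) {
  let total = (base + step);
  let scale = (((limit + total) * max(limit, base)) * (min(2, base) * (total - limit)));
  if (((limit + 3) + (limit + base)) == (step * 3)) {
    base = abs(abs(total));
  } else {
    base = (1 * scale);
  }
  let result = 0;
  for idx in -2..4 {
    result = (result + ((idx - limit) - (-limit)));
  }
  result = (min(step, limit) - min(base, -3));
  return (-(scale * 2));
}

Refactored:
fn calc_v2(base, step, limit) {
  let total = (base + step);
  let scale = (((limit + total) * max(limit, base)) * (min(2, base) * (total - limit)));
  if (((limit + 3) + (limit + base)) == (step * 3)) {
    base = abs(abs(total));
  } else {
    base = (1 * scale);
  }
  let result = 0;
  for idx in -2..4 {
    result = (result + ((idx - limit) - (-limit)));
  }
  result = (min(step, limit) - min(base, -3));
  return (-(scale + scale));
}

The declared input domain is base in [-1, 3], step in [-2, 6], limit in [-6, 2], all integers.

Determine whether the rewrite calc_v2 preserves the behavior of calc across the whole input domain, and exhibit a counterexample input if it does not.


The two versions differ — the changes include arithmetic usage differs, constant usage differs.
Spot check at base=2, step=-2, limit=-1 — calc: total = 0; scale = -4; (((limit + 3) + (limit + base)) == (step * 3)) -> false; base = -4; result = 0; [idx=-2]; result = -2; [idx=-1]; result = -3; [idx=0]; result = -3; [idx=1]; result = -2; [idx=2]; result = 0; [idx=3]; result = 3; result = 2; return 8. calc_v2: total = 0; scale = -4; (((limit + 3) + (limit + base)) == (step * 3)) -> false; base = -4; result = 0; [idx=-2]; result = -2; [idx=-1]; result = -3; [idx=0]; result = -3; [idx=1]; result = -2; [idx=2]; result = 0; [idx=3]; result = 3; result = 2; return 8. Both give 8.
Checked all 405 inputs in the declared domain: the outputs agree on every one.
verdict: equivalent


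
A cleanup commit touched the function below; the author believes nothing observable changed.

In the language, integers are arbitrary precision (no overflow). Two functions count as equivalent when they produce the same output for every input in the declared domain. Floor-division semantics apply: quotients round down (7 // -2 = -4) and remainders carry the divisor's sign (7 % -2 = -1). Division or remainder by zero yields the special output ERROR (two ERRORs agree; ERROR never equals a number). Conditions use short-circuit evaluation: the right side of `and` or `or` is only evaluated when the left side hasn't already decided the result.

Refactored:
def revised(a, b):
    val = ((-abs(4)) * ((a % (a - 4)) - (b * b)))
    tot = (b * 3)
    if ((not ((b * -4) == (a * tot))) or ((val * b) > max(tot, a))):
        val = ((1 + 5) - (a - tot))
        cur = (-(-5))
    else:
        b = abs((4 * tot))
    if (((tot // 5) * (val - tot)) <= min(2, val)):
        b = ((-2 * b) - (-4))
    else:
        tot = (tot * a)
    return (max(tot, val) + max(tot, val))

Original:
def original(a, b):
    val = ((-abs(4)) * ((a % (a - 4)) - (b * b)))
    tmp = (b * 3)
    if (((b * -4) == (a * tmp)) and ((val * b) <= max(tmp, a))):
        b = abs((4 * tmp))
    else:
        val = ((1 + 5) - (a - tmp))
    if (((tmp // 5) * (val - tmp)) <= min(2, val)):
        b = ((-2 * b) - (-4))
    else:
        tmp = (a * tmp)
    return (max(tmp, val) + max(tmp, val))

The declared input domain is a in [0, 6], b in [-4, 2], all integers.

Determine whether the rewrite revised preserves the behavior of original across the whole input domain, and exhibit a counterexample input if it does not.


The edit looks behavioral (`-4` became `-5`), but over these ranges it never changes the outcome; all 49 inputs agree.
verdict: equivalent


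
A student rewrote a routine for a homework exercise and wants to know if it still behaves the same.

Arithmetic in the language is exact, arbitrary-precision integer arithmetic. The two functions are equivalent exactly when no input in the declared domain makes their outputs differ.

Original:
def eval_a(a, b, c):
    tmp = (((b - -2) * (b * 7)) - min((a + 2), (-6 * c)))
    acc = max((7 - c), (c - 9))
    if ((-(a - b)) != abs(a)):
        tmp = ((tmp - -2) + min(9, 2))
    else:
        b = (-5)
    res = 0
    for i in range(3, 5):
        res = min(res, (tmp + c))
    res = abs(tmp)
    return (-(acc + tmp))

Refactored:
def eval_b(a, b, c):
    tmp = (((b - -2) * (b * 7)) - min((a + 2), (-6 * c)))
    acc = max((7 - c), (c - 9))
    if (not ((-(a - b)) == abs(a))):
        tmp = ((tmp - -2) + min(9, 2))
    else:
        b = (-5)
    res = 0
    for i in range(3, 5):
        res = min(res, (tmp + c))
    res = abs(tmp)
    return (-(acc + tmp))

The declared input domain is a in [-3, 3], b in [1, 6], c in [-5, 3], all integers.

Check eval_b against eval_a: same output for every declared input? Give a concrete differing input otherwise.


The two versions differ — the changes include boolean connective usage differs; also comparison usage differs.
Tracing a=2, b=5, c=-2: eval_a: tmp becomes 241; next acc becomes 9; next ((-(a - b)) != abs(a)) evaluates to true; next tmp becomes 245; next res becomes 0; next at i=3:; next res becomes 0; next at i=4:; next res becomes 0; next res becomes 245; next final value -254 | eval_b: tmp becomes 241; next acc becomes 9; next (not ((-(a - b)) == abs(a))) evaluates to true; next tmp becomes 245; next res becomes 0; next at i=3:; next res becomes 0; next at i=4:; next res becomes 0; next res becomes 245; next final value -254 — matching result -254.
Checked all 378 inputs in the declared domain: the outputs agree on every one.
verdict: equivalent


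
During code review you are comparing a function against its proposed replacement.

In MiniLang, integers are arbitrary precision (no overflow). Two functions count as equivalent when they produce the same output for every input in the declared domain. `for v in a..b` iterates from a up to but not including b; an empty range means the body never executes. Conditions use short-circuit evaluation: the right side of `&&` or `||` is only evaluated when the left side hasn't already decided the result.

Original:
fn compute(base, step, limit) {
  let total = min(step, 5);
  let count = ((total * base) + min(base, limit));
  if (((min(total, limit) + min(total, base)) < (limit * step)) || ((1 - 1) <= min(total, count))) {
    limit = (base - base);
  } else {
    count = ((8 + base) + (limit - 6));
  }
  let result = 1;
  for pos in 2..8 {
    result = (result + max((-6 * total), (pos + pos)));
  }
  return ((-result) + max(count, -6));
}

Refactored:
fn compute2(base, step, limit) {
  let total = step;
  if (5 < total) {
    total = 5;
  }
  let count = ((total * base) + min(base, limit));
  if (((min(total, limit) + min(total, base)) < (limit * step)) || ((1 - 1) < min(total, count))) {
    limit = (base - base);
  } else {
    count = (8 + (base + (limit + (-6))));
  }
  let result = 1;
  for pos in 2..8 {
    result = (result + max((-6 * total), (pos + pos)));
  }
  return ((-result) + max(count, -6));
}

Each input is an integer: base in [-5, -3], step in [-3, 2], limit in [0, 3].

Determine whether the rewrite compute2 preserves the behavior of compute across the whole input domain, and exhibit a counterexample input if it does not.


Equivalent. Although `((1 - 1) <= min(total, count))` became `((1 - 1) < min(total, count))`, no input in the stated domain can expose it.
Sweeping the whole domain (72 inputs) finds no disagreement.
As a probe, take base=-3, step=2, limit=1: compute runs total=2, then count=-9, then (((min(total, limit) + min(total, base)) < (limit * step)) || ((1 - 1) <= min(total, count))) is true, then limit=0, then result=1, then (pos=2), then result=5, then (pos=3), then result=11, then (pos=4), then result=19, then (pos=5), then result=29, then (pos=6), then result=41, then (pos=7), then result=55, then returns -61; compute2 runs total=2, then (5 < total) is false, then count=-9, then (((min(total, limit) + min(total, base)) < (limit * step)) || ((1 - 1) < min(total, count))) is true, then limit=0, then result=1, then (pos=2), then result=5, then (pos=3), then result=11, then (pos=4), then result=19, then (pos=5), then result=29, then (pos=6), then result=41, then (pos=7), then result=55, then returns -61; both end at -61.
verdict: equivalent


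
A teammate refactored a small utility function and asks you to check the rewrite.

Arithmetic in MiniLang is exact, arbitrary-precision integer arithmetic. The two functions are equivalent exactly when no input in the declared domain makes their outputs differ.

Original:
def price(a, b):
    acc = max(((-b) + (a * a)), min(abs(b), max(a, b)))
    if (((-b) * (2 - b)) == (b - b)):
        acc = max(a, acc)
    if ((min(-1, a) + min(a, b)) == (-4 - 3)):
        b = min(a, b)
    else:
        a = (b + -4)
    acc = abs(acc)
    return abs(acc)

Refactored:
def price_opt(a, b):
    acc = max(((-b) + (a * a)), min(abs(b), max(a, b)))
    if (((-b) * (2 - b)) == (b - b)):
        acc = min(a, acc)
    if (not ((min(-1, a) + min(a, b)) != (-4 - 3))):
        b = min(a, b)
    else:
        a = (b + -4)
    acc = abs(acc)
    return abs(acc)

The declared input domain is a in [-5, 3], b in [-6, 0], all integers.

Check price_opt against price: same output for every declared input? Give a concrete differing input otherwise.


Not equivalent: a=-5, b=0 separates them (25 vs 5).
price: acc becomes 25; next (((-b) * (2 - b)) == (b - b)) evaluates to true; next acc becomes 25; next ((min(-1, a) + min(a, b)) == (-4 - 3)) evaluates to false; next a becomes -4; next acc becomes 25; next final value 25
price_opt: acc becomes 25; next (((-b) * (2 - b)) == (b - b)) evaluates to true; next acc becomes -5; next (not ((min(-1, a) + min(a, b)) != (-4 - 3))) evaluates to false; next a becomes -4; next acc becomes 5; next final value 5
verdict: not equivalent; witness: a=-5, b=0


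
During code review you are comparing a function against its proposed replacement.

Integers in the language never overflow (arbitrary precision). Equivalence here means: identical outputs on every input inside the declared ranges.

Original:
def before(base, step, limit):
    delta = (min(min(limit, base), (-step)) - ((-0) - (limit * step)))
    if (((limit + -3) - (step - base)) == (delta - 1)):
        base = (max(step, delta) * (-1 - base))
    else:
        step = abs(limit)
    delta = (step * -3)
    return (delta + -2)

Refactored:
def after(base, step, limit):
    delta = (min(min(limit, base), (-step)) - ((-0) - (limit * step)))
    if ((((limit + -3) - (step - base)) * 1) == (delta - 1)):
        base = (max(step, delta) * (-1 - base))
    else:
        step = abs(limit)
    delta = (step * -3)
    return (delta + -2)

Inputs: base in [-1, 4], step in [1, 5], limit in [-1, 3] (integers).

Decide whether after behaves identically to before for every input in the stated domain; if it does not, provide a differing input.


Comparing the listings, the differences include: constant usage differs; and arithmetic usage differs.
Spot check at base=-1, step=5, limit=0 — before: delta = -5; (((limit + -3) - (step - base)) == (delta - 1)) -> false; step = 0; delta = 0; return -2. after: delta = -5; ((((limit + -3) - (step - base)) * 1) == (delta - 1)) -> false; step = 0; delta = 0; return -2. Both give -2.
An exhaustive pass over the 150 declared inputs shows identical outputs.
verdict: equivalent


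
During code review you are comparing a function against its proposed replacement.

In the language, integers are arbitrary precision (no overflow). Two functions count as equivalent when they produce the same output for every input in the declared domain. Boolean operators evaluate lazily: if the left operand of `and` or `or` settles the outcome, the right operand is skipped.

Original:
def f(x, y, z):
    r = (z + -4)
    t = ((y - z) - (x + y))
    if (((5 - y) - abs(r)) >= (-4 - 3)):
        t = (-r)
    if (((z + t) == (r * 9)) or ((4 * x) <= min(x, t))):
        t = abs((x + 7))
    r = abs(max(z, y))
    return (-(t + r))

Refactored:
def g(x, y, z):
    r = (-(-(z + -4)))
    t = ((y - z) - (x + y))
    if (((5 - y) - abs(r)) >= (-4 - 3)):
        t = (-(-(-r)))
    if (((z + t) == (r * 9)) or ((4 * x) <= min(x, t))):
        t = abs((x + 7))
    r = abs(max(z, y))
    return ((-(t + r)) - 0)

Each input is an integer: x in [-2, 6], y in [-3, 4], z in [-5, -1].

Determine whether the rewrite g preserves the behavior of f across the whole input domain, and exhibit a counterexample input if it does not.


Changes here: arithmetic usage differs; and constant usage differs; the full 360-point sweep finds no disagreement.
verdict: equivalent


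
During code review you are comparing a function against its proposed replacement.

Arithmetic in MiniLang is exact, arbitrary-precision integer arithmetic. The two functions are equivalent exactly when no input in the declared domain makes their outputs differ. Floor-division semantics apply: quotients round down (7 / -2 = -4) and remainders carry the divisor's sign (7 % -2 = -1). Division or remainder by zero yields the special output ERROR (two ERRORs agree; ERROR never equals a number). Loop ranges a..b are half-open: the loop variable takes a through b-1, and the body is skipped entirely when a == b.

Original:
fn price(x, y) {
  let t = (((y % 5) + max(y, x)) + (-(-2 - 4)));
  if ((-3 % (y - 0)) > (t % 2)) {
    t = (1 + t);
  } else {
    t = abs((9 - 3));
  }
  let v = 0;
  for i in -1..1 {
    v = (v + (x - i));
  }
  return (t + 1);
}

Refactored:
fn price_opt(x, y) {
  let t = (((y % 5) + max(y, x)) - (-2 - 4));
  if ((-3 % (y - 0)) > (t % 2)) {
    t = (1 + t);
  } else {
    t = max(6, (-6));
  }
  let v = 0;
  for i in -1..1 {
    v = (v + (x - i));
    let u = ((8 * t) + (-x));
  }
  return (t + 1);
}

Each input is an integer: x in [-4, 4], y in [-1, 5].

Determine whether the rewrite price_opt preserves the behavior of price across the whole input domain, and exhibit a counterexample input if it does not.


Equivalent — the differences include local variable names differ; also constant usage differs; also min/max/abs usage differs; also arithmetic usage differs; also statement counts differ, yet no declared input distinguishes the two.
Spot check at x=4, y=5 — price: t=11, then ((-3 % (y - 0)) > (t % 2)) is true, then t=12, then v=0, then (i=-1), then v=5, then (i=0), then v=9, then returns 13. price_opt: t=11, then ((-3 % (y - 0)) > (t % 2)) is true, then t=12, then v=0, then (i=-1), then v=5, then u=92, then (i=0), then v=9, then u=92, then returns 13. Both give 13.
An exhaustive pass over the 63 declared inputs shows identical outputs.
verdict: equivalent


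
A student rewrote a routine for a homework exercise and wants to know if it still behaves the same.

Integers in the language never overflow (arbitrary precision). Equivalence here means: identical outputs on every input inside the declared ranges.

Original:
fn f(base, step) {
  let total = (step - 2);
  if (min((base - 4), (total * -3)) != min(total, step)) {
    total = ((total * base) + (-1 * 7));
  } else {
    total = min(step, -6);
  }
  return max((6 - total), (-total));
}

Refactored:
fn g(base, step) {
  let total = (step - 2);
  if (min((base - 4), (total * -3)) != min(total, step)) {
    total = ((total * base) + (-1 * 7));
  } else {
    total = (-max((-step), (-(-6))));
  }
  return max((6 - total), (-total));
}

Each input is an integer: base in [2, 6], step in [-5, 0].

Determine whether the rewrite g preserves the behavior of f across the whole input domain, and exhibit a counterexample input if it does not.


Behavior is preserved: although min/max/abs usage differs, the outputs never diverge.
Spot check at base=5, step=-2 — f: total := -4 | (min((base - 4), (total * -3)) != min(total, step)): true | total := -27 | result 33. g: total := -4 | (min((base - 4), (total * -3)) != min(total, step)): true | total := -27 | result 33. Both give 33.
Across all 30 domain points the two functions coincide.
verdict: equivalent


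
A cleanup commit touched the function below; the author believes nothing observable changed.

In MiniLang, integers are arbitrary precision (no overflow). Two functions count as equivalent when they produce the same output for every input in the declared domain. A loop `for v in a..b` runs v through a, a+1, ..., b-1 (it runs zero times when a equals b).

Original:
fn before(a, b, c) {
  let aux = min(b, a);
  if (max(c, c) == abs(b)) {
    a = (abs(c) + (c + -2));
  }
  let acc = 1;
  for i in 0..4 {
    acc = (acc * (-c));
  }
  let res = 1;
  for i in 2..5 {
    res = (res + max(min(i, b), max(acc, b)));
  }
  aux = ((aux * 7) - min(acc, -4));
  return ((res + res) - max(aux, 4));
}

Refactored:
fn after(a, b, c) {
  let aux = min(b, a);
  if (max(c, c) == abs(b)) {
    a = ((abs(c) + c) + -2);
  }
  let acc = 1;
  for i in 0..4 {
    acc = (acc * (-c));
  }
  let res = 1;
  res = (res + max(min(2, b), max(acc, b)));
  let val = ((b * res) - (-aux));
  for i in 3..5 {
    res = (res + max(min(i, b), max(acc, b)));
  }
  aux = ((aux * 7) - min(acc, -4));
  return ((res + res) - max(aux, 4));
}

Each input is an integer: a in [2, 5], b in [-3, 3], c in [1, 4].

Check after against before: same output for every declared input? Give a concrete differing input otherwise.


Although statement counts differ; constant usage differs; min/max/abs usage differs; local variable names differ; loop structure differs; arithmetic usage differs, 112/112 inputs agree.
verdict: equivalent


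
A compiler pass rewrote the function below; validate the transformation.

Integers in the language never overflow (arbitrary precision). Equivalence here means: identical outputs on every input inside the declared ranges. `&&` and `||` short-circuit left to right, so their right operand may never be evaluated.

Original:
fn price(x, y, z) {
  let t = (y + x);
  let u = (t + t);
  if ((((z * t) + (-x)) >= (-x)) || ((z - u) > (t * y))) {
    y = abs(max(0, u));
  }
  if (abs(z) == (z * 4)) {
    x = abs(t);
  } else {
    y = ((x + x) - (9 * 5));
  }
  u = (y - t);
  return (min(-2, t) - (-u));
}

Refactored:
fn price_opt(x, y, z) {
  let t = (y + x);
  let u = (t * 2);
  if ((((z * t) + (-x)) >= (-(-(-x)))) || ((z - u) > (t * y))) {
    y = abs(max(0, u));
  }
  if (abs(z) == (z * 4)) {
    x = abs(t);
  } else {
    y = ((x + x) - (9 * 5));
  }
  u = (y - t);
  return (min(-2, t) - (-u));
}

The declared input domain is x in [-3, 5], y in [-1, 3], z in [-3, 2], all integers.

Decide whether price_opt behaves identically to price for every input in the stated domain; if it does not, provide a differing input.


Behavior is preserved: although constant usage differs, arithmetic usage differs, the outputs never diverge.
Spot check at x=-2, y=-1, z=-1 — price: t := -3 | u := -6 | ((((z * t) + (-x)) >= (-x)) || ((z - u) > (t * y))): true | y := 0 | (abs(z) == (z * 4)): false | y := -49 | u := -46 | result -49. price_opt: t := -3 | u := -6 | ((((z * t) + (-x)) >= (-(-(-x)))) || ((z - u) > (t * y))): true | y := 0 | (abs(z) == (z * 4)): false | y := -49 | u := -46 | result -49. Both give -49.
An exhaustive pass over the 270 declared inputs shows identical outputs.
verdict: equivalent


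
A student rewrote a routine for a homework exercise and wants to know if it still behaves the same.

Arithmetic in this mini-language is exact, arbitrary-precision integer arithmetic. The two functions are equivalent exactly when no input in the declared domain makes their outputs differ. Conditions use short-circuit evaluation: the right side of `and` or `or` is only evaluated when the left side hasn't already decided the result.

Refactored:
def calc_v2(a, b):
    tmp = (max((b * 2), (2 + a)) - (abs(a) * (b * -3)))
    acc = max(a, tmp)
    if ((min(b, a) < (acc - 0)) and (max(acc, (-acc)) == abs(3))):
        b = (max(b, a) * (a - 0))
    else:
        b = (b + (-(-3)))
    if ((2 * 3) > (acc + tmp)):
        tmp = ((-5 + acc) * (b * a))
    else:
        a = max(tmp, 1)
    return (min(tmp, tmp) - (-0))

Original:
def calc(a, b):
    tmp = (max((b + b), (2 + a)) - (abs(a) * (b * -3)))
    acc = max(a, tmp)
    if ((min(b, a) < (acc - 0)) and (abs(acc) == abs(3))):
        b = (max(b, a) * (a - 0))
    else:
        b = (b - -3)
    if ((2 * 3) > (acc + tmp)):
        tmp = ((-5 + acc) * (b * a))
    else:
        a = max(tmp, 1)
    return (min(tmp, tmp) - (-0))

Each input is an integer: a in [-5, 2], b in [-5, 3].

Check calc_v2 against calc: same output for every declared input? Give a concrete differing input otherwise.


Behavior is preserved: although arithmetic usage differs; min/max/abs usage differs; constant usage differs, the outputs never diverge.
Tracing a=-1, b=-4: calc: tmp = -11; acc = -1; ((min(b, a) < (acc - 0)) and (abs(acc) == abs(3))) -> false; b = -1; ((2 * 3) > (acc + tmp)) -> true; tmp = -6; return -6 | calc_v2: tmp = -11; acc = -1; ((min(b, a) < (acc - 0)) and (max(acc, (-acc)) == abs(3))) -> false; b = -1; ((2 * 3) > (acc + tmp)) -> true; tmp = -6; return -6 — matching result -6.
Checked all 72 inputs in the declared domain: the outputs agree on every one.
verdict: equivalent


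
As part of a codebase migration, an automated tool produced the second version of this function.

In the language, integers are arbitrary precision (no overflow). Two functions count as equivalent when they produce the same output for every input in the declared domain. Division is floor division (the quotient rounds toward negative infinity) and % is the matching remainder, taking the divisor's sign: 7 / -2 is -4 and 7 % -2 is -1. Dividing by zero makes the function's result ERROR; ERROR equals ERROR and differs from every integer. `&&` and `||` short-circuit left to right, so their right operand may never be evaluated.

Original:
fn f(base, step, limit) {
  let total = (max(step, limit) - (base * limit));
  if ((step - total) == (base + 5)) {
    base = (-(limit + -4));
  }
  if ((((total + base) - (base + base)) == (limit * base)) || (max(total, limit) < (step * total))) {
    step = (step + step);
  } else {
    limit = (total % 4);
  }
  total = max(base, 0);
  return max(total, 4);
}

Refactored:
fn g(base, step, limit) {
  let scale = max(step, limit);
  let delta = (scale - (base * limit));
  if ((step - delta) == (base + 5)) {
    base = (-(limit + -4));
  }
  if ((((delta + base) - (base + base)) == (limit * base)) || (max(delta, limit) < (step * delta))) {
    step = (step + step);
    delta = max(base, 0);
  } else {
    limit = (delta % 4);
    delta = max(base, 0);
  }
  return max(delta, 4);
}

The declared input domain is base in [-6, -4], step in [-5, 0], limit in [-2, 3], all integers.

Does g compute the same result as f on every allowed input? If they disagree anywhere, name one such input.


This is a faithful refactor — min/max/abs usage differs; also statement counts differ; also constant usage differs; also local variable names differ, but the computed results match everywhere.
Tracing base=-4, step=-5, limit=1: f: total becomes 5; next ((step - total) == (base + 5)) evaluates to false; next ((((total + base) - (base + base)) == (limit * base)) || (max(total, limit) < (step * total))) evaluates to false; next limit becomes 1; next total becomes 0; next final value 4 | g: scale becomes 1; next delta becomes 5; next ((step - delta) == (base + 5)) evaluates to false; next ((((delta + base) - (base + base)) == (limit * base)) || (max(delta, limit) < (step * delta))) evaluates to false; next limit becomes 1; next delta becomes 0; next final value 4 — matching result 4.
An exhaustive pass over the 108 declared inputs shows identical outputs.
verdict: equivalent


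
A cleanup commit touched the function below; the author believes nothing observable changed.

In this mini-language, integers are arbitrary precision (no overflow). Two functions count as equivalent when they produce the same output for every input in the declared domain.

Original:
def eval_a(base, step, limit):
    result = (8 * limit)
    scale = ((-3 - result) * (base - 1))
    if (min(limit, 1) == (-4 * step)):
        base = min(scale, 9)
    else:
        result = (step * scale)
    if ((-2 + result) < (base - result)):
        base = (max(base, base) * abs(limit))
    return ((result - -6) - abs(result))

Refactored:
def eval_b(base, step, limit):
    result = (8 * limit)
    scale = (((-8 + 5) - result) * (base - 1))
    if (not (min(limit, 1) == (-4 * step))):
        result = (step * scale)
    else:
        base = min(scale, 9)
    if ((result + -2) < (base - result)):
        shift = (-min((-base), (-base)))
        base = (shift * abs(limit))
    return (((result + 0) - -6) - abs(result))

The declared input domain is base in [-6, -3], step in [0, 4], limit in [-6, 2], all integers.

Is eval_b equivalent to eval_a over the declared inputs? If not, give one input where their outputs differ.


Although local variable names differ, plus statement counts differ, plus min/max/abs usage differs, plus boolean connective usage differs, plus arithmetic usage differs, plus constant usage differs, 180/180 inputs agree.
verdict: equivalent


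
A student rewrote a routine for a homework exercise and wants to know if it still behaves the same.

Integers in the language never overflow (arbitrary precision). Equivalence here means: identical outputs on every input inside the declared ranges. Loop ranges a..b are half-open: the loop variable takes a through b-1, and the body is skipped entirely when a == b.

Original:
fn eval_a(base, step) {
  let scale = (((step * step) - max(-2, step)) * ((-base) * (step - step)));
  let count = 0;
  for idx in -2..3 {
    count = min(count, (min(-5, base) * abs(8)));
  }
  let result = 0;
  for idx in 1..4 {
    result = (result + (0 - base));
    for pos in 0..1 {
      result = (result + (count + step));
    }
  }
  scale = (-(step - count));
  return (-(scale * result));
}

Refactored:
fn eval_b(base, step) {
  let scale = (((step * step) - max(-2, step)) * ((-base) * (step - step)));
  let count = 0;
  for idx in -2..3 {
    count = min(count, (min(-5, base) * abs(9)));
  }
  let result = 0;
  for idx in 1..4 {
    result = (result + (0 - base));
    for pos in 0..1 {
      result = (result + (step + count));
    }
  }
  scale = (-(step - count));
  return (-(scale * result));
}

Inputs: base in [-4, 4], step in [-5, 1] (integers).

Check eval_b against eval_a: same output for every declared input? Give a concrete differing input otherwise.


At base=-4, step=-5: eval_a gives -4305, eval_b gives -5520.
verdict: not equivalent; witness: base=-4, step=-5


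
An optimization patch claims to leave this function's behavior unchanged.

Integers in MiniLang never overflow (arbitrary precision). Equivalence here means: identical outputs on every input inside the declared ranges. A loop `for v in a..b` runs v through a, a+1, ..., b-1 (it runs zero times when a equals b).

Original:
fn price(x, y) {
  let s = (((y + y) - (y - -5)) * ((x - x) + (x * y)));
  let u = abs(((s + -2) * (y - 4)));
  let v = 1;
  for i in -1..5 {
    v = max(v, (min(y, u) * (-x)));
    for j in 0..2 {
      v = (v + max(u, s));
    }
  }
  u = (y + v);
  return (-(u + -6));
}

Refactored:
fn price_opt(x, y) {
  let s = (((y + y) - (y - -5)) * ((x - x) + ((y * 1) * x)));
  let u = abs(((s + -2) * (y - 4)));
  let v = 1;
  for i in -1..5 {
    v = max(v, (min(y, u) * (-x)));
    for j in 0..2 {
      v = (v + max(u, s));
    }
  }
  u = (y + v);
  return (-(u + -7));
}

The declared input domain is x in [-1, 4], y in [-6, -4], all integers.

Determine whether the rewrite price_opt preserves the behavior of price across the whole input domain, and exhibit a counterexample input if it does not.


The rewrite breaks on x=-1, y=-6, where the results are -8149 and -8148.
price: s becomes -66; next u becomes 680; next v becomes 1; next at i=-1:; next v becomes 1; next at j=0:; next v becomes 681; next at j=1:; next v becomes 1361; next at i=0:; next v becomes 1361; next at j=0:; next v becomes 2041; next at j=1:; next v becomes 2721; next at i=1:; next v becomes 2721; next at j=0:; next v becomes 3401; next at j=1:; next v becomes 4081; next at i=2:; next v becomes 4081; next at j=0:; next v becomes 4761; next at j=1:; next v becomes 5441; next at i=3:; next v becomes 5441; next at j=0:; next v becomes 6121; next at j=1:; next v becomes 6801; next at i=4:; next v becomes 6801; next at j=0:; next v becomes 7481; next at j=1:; next v becomes 8161; next u becomes 8155; next final value -8149
price_opt: s becomes -66; next u becomes 680; next v becomes 1; next at i=-1:; next v becomes 1; next at j=0:; next v becomes 681; next at j=1:; next v becomes 1361; next at i=0:; next v becomes 1361; next at j=0:; next v becomes 2041; next at j=1:; next v becomes 2721; next at i=1:; next v becomes 2721; next at j=0:; next v becomes 3401; next at j=1:; next v becomes 4081; next at i=2:; next v becomes 4081; next at j=0:; next v becomes 4761; next at j=1:; next v becomes 5441; next at i=3:; next v becomes 5441; next at j=0:; next v becomes 6121; next at j=1:; next v becomes 6801; next at i=4:; next v becomes 6801; next at j=0:; next v becomes 7481; next at j=1:; next v becomes 8161; next u becomes 8155; next final value -8148
verdict: not equivalent; witness: x=-1, y=-6
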